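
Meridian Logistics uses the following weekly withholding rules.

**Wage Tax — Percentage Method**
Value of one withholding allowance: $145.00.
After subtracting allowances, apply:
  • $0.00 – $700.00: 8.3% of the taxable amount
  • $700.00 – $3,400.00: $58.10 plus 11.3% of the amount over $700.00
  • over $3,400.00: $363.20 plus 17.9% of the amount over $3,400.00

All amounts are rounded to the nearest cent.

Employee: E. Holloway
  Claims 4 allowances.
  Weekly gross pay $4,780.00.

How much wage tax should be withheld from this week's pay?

$506.40

Wage Tax: taxable = $4,780.00 − 4×$145.00 = $4,200.00
  $363.20 + 17.9% × ($4,200.00 − $3,400.00) = $363.20 + 17.9% × $800.00 = $506.40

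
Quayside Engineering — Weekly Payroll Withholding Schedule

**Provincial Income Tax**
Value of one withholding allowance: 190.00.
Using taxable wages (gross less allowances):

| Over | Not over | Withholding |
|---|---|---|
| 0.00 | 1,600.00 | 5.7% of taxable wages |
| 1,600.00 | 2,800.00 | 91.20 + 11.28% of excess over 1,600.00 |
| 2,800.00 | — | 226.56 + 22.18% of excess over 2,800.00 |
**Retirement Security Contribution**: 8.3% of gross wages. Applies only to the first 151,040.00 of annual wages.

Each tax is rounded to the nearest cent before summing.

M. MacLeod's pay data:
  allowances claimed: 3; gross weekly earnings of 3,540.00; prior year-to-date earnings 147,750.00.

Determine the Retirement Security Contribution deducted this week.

273.07

Retirement Security Contribution: cap 151,040.00 − YTD 147,750.00 = 3,290.00 subject; 8.3% × 3,290.00 = 273.07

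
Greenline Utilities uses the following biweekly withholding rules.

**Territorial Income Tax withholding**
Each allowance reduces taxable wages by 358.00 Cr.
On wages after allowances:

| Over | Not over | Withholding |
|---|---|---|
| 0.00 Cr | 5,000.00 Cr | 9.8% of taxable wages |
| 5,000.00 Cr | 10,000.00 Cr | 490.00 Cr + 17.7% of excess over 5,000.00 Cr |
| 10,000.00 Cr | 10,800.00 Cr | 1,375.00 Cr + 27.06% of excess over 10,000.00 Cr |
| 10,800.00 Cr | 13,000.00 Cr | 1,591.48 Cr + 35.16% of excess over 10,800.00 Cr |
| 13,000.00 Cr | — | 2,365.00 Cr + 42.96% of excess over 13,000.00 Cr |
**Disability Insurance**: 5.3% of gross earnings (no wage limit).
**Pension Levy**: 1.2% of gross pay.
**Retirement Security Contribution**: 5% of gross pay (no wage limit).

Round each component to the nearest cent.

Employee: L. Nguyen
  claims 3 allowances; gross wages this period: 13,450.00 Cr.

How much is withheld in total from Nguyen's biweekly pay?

Territorial Income Tax: taxable = 13,450.00 Cr − 3×358.00 Cr = 12,376.00 Cr
  1,591.48 Cr + 35.16% × (12,376.00 Cr − 10,800.00 Cr) = 1,591.48 Cr + 35.16% × 1,576.00 Cr = 2,145.60 Cr
Disability Insurance: 5.3% × 13,450.00 Cr = 712.85 Cr
Pension Levy: 1.2% × 13,450.00 Cr = 161.40 Cr
Retirement Security Contribution: 5% × 13,450.00 Cr = 672.50 Cr
Total: 2,145.60 Cr + 712.85 Cr + 161.40 Cr + 672.50 Cr = 3,692.35 Cr

3,692.35 Cr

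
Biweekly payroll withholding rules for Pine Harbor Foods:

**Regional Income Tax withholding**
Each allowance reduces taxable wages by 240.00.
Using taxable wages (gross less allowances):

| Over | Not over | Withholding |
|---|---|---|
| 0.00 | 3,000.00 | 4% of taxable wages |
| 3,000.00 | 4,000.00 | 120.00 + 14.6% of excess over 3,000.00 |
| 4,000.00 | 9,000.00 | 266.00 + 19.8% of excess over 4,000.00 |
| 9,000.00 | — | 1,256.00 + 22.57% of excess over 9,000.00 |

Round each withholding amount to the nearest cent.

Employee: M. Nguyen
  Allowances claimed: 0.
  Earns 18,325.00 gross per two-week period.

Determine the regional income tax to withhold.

Regional Income Tax: taxable = 18,325.00
  1,256.00 + 22.57% × (18,325.00 − 9,000.00) = 1,256.00 + 22.57% × 9,325.00 = 3,360.65

3,360.65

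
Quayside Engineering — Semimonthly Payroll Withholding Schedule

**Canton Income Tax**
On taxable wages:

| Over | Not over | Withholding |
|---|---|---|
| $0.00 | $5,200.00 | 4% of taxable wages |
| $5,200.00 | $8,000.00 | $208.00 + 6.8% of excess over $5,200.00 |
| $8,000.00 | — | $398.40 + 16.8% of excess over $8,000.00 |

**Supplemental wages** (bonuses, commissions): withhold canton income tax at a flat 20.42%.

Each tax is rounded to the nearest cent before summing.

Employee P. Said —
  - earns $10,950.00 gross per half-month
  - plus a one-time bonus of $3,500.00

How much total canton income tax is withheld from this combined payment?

$1,608.70

Canton Income Tax: taxable = $10,950.00
  $398.40 + 16.8% × ($10,950.00 − $8,000.00) = $398.40 + 16.8% × $2,950.00 = $894.00
Supplemental (20.42% flat on bonus): 20.42% × $3,500.00 = $714.70
Total canton income tax: $894.00 + $714.70 = $1,608.70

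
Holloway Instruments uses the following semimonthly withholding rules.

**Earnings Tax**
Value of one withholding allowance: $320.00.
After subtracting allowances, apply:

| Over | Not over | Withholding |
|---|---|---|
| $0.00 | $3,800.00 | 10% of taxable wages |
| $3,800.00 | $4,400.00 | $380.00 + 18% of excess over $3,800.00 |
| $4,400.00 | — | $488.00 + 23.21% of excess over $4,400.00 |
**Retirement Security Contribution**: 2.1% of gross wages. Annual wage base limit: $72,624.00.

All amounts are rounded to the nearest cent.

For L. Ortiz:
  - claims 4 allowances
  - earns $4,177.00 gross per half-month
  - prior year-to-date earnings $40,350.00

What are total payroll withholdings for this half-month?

$377.42

Earnings Tax: taxable = $4,177.00 − 4×$320.00 = $2,897.00
  10% × $2,897.00 = $289.70
Retirement Security Contribution: 2.1% × $4,177.00 = $87.72
Total: $289.70 + $87.72 = $377.42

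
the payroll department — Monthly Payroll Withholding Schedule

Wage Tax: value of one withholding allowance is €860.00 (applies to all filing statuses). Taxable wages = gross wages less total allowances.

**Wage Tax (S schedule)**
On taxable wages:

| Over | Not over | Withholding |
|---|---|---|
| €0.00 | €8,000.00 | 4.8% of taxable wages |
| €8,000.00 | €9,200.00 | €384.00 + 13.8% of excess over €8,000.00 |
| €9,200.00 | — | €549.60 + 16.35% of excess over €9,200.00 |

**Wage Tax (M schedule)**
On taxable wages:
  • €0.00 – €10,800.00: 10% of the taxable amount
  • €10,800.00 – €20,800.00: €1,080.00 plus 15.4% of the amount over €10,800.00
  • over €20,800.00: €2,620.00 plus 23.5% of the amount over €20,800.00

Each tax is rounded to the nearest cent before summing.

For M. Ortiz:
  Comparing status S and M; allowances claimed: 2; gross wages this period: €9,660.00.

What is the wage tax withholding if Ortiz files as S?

€381.12

Wage Tax (S): taxable = €9,660.00 − 2×€860.00 = €7,940.00
  4.8% × €7,940.00 = €381.12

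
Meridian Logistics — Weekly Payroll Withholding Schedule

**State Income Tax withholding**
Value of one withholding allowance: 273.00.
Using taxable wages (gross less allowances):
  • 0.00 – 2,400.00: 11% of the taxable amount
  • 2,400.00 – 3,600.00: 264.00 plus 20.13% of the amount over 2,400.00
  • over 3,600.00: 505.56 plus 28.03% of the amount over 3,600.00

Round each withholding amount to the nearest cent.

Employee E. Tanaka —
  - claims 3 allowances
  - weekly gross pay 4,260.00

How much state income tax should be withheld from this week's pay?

State Income Tax: taxable = 4,260.00 − 3×273.00 = 3,441.00
  264.00 + 20.13% × (3,441.00 − 2,400.00) = 264.00 + 20.13% × 1,041.00 = 473.55

473.55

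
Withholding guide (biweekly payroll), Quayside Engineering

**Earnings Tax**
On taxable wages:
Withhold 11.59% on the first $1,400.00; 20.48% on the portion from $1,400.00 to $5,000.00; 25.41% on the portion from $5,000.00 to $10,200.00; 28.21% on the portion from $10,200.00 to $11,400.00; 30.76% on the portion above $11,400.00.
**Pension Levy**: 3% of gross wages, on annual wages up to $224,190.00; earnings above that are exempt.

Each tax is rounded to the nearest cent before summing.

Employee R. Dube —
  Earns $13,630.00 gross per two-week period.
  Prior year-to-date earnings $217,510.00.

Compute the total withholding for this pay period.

Earnings Tax: taxable = $13,630.00
  $2,559.38 + 30.76% × ($13,630.00 − $11,400.00) = $2,559.38 + 30.76% × $2,230.00 = $3,245.33
Pension Levy: cap $224,190.00 − YTD $217,510.00 = $6,680.00 subject; 3% × $6,680.00 = $200.40
Total: $3,245.33 + $200.40 = $3,445.73

$3,445.73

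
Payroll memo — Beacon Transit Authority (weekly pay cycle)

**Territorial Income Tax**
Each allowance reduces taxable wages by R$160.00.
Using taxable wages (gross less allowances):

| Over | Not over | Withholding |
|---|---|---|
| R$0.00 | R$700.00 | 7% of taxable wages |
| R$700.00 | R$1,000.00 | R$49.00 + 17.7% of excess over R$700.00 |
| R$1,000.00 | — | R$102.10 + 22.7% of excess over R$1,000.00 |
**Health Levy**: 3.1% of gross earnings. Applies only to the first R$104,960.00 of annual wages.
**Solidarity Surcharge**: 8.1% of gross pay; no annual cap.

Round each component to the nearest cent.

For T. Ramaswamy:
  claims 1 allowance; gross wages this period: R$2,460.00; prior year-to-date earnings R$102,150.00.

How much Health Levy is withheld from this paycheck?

Health Levy: 3.1% × R$2,460.00 = R$76.26

R$76.26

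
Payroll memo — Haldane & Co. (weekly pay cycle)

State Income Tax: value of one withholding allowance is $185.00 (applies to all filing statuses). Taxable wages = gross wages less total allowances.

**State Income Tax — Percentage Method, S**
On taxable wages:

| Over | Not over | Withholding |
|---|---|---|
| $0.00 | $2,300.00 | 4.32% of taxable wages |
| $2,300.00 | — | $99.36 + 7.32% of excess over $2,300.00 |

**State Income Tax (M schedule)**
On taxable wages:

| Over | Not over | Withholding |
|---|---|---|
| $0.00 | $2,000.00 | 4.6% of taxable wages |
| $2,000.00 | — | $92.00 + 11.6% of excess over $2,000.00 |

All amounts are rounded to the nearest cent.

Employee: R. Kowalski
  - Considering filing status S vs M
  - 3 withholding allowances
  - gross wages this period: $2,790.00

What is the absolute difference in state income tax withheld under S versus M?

$22.71

State Income Tax (S): taxable = $2,790.00 − 3×$185.00 = $2,235.00
  4.32% × $2,235.00 = $96.55
State Income Tax (M): taxable = $2,790.00 − 3×$185.00 = $2,235.00
  $92.00 + 11.6% × ($2,235.00 − $2,000.00) = $92.00 + 11.6% × $235.00 = $119.26
Difference: |$96.55 − $119.26| = $22.71 (higher under M)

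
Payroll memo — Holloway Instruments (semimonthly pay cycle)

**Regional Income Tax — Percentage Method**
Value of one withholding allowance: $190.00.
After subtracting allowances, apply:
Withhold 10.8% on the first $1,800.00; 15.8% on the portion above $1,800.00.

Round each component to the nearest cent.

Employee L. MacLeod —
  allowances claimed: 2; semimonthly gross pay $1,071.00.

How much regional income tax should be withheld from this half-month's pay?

Regional Income Tax: taxable = $1,071.00 − 2×$190.00 = $691.00
  10.8% × $691.00 = $74.63

$74.63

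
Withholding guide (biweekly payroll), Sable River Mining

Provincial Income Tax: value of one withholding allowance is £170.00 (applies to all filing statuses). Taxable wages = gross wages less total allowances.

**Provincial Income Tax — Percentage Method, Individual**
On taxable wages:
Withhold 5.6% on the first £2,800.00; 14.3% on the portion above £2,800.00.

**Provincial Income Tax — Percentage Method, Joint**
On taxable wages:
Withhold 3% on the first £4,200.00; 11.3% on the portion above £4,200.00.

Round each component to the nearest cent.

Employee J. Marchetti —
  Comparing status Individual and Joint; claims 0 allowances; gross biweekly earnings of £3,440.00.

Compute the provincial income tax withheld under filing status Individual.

Provincial Income Tax (Individual): taxable = £3,440.00
  £156.80 + 14.3% × (£3,440.00 − £2,800.00) = £156.80 + 14.3% × £640.00 = £248.32

£248.32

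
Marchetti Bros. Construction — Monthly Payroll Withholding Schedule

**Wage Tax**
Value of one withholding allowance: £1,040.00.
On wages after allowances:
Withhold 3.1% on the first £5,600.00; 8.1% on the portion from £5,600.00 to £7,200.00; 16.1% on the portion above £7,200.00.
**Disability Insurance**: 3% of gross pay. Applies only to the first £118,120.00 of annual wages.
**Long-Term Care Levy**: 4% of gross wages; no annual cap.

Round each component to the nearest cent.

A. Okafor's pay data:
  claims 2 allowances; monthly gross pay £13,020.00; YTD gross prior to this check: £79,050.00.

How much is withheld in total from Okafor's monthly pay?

£1,816.74

Wage Tax: taxable = £13,020.00 − 2×£1,040.00 = £10,940.00
  £303.20 + 16.1% × (£10,940.00 − £7,200.00) = £303.20 + 16.1% × £3,740.00 = £905.34
Disability Insurance: 3% × £13,020.00 = £390.60
Long-Term Care Levy: 4% × £13,020.00 = £520.80
Total: £905.34 + £390.60 + £520.80 = £1,816.74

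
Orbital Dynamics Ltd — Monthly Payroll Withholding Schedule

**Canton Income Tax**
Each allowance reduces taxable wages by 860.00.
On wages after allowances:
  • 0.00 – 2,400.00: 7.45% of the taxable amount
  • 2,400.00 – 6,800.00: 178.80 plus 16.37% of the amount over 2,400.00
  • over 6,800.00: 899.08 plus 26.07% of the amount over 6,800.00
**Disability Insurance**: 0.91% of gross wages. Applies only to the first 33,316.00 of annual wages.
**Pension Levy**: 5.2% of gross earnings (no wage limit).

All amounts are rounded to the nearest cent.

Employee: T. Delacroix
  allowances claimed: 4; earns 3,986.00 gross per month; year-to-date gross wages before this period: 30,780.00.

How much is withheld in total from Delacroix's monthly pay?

Canton Income Tax: taxable = 3,986.00 − 4×860.00 = 546.00
  7.45% × 546.00 = 40.68
Disability Insurance: cap 33,316.00 − YTD 30,780.00 = 2,536.00 subject; 0.91% × 2,536.00 = 23.08
Pension Levy: 5.2% × 3,986.00 = 207.27
Total: 40.68 + 23.08 + 207.27 = 271.03

271.03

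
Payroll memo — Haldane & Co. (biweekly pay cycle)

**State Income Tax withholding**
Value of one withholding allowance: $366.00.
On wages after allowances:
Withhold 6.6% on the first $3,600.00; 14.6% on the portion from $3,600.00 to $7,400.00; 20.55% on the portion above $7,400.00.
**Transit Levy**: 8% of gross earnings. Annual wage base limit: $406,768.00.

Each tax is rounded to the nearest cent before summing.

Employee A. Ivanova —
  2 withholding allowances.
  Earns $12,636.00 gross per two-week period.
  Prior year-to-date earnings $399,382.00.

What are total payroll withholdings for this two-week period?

$2,308.85

State Income Tax: taxable = $12,636.00 − 2×$366.00 = $11,904.00
  $792.40 + 20.55% × ($11,904.00 − $7,400.00) = $792.40 + 20.55% × $4,504.00 = $1,717.97
Transit Levy: cap $406,768.00 − YTD $399,382.00 = $7,386.00 subject; 8% × $7,386.00 = $590.88
Total: $1,717.97 + $590.88 = $2,308.85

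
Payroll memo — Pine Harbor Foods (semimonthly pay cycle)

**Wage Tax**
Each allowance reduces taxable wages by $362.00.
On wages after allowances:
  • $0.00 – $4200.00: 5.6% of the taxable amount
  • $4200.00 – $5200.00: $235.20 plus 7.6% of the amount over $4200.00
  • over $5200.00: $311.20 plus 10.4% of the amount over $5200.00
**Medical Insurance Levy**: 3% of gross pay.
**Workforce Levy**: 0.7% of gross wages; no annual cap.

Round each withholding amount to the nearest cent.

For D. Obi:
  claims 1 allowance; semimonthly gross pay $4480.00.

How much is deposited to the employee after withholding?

Wage Tax: taxable = $4480.00 − 1×$362.00 = $4118.00
  5.6% × $4118.00 = $230.61
Medical Insurance Levy: 3% × $4480.00 = $134.40
Workforce Levy: 0.7% × $4480.00 = $31.36
Total withheld: $230.61 + $134.40 + $31.36 = $396.37
Net pay: $4480.00 − $396.37 = $4083.63

$4083.63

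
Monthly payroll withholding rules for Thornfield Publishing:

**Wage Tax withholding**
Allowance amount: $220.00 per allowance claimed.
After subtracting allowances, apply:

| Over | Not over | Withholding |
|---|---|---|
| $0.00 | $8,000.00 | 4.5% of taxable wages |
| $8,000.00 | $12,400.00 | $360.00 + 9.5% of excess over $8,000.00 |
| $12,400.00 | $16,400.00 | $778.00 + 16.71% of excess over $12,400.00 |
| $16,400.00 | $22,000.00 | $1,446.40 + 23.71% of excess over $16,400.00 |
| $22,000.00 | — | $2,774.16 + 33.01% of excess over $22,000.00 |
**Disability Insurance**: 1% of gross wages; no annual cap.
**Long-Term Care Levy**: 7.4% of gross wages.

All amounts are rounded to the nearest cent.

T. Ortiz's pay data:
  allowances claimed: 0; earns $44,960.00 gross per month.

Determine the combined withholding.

$14,129.90

Wage Tax: taxable = $44,960.00
  $2,774.16 + 33.01% × ($44,960.00 − $22,000.00) = $2,774.16 + 33.01% × $22,960.00 = $10,353.26
Disability Insurance: 1% × $44,960.00 = $449.60
Long-Term Care Levy: 7.4% × $44,960.00 = $3,327.04
Total: $10,353.26 + $449.60 + $3,327.04 = $14,129.90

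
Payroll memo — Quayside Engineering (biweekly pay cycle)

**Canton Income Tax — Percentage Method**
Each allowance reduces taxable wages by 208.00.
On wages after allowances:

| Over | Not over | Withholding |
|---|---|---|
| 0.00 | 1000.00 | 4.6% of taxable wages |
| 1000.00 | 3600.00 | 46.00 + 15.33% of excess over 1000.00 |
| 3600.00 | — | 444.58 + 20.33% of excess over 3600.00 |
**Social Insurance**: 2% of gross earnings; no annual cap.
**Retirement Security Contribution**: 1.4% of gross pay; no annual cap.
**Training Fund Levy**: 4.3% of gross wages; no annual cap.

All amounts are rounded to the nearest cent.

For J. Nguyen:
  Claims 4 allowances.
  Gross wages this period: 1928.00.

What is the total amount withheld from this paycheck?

Canton Income Tax: taxable = 1928.00 − 4×208.00 = 1096.00
  46.00 + 15.33% × (1096.00 − 1000.00) = 46.00 + 15.33% × 96.00 = 60.72
Social Insurance: 2% × 1928.00 = 38.56
Retirement Security Contribution: 1.4% × 1928.00 = 26.99
Training Fund Levy: 4.3% × 1928.00 = 82.90
Total: 60.72 + 38.56 + 26.99 + 82.90 = 209.17

209.17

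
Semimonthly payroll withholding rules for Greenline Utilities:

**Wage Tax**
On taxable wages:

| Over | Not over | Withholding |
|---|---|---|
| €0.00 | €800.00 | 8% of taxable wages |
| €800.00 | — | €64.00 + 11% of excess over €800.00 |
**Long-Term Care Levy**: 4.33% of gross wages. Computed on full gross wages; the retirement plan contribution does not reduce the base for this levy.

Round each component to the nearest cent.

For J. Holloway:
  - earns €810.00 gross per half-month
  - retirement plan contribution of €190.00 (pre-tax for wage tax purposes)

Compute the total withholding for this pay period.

€84.67

Wage Tax: taxable = €810.00 − €190.00 = €620.00
  8% × €620.00 = €49.60
Long-Term Care Levy: 4.33% × €810.00 = €35.07
Total: €49.60 + €35.07 = €84.67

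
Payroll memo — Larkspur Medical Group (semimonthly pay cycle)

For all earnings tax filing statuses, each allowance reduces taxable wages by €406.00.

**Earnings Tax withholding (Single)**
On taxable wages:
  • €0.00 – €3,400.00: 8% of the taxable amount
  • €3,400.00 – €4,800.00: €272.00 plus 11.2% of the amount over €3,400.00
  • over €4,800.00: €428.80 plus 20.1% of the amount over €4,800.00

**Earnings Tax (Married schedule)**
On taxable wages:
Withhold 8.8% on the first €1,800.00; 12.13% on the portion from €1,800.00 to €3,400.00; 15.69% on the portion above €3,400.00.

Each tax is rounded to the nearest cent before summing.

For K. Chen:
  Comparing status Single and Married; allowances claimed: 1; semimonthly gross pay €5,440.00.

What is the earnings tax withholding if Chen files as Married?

Earnings Tax (Married): taxable = €5,440.00 − 1×€406.00 = €5,034.00
  €352.48 + 15.69% × (€5,034.00 − €3,400.00) = €352.48 + 15.69% × €1,634.00 = €608.85

€608.85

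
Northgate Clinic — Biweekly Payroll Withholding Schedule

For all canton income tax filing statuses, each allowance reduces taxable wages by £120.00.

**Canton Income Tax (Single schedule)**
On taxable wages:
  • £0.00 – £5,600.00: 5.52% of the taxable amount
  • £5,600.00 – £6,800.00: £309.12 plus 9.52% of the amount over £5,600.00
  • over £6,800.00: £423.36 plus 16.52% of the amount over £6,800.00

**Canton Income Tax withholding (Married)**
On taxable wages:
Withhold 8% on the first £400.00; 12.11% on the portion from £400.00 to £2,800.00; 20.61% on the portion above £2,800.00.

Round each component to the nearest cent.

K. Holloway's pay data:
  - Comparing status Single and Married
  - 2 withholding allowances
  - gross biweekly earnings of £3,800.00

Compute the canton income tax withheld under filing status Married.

£479.28

Canton Income Tax (Married): taxable = £3,800.00 − 2×£120.00 = £3,560.00
  £322.64 + 20.61% × (£3,560.00 − £2,800.00) = £322.64 + 20.61% × £760.00 = £479.28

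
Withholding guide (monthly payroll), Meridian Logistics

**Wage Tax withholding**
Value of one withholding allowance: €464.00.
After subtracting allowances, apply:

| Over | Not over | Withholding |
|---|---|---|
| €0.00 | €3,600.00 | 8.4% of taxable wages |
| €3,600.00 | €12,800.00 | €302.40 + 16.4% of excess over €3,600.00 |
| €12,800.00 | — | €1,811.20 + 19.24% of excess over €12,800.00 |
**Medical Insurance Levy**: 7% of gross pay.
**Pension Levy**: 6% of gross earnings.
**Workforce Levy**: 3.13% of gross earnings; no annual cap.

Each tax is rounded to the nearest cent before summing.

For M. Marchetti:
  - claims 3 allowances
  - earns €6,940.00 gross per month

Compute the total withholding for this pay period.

€1,741.29

Wage Tax: taxable = €6,940.00 − 3×€464.00 = €5,548.00
  €302.40 + 16.4% × (€5,548.00 − €3,600.00) = €302.40 + 16.4% × €1,948.00 = €621.87
Medical Insurance Levy: 7% × €6,940.00 = €485.80
Pension Levy: 6% × €6,940.00 = €416.40
Workforce Levy: 3.13% × €6,940.00 = €217.22
Total: €621.87 + €485.80 + €416.40 + €217.22 = €1,741.29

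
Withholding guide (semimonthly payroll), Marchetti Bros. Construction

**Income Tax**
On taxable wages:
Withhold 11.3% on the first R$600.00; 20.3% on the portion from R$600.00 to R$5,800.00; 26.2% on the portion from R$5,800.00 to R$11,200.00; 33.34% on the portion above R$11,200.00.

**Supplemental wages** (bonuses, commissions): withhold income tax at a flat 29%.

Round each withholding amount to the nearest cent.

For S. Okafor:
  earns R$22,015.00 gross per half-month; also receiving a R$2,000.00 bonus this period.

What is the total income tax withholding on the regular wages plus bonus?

R$6,723.92

Income Tax: taxable = R$22,015.00
  R$2,538.20 + 33.34% × (R$22,015.00 − R$11,200.00) = R$2,538.20 + 33.34% × R$10,815.00 = R$6,143.92
Supplemental (29% flat on bonus): 29% × R$2,000.00 = R$580.00
Total income tax: R$6,143.92 + R$580.00 = R$6,723.92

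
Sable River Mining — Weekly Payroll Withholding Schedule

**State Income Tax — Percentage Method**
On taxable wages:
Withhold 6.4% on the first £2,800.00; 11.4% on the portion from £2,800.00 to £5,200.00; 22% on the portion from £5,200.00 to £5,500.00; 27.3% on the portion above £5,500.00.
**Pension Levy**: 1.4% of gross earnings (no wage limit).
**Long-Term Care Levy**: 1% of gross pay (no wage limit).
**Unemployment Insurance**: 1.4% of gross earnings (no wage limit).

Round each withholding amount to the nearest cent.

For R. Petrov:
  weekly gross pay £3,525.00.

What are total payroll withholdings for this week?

State Income Tax: taxable = £3,525.00
  £179.20 + 11.4% × (£3,525.00 − £2,800.00) = £179.20 + 11.4% × £725.00 = £261.85
Pension Levy: 1.4% × £3,525.00 = £49.35
Long-Term Care Levy: 1% × £3,525.00 = £35.25
Unemployment Insurance: 1.4% × £3,525.00 = £49.35
Total: £261.85 + £49.35 + £35.25 + £49.35 = £395.80

£395.80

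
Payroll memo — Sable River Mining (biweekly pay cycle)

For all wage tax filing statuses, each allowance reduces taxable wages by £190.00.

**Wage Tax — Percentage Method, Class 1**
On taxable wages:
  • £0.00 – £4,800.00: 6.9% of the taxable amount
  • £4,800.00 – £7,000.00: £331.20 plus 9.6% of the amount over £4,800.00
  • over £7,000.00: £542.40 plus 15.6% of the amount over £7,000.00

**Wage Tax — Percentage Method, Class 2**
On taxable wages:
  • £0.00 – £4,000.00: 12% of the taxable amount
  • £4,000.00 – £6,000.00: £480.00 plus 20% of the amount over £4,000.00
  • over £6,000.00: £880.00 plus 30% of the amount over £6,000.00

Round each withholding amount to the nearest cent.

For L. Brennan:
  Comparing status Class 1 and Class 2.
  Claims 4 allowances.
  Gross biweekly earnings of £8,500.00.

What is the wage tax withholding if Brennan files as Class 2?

Wage Tax (Class 2): taxable = £8,500.00 − 4×£190.00 = £7,740.00
  £880.00 + 30% × (£7,740.00 − £6,000.00) = £880.00 + 30% × £1,740.00 = £1,402.00

£1,402.00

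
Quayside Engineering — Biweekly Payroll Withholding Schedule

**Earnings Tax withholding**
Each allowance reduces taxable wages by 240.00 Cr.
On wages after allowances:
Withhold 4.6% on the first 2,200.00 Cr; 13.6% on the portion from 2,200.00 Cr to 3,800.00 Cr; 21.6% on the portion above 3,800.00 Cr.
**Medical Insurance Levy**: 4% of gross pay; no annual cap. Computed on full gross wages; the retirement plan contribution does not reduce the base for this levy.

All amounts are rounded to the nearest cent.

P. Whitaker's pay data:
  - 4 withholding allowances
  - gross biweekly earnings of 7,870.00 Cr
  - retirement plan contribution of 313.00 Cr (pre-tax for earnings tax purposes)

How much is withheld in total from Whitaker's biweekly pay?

Earnings Tax: taxable = 7,870.00 Cr − 313.00 Cr − 4×240.00 Cr = 6,597.00 Cr
  318.80 Cr + 21.6% × (6,597.00 Cr − 3,800.00 Cr) = 318.80 Cr + 21.6% × 2,797.00 Cr = 922.95 Cr
Medical Insurance Levy: 4% × 7,870.00 Cr = 314.80 Cr
Total: 922.95 Cr + 314.80 Cr = 1,237.75 Cr

1,237.75 Cr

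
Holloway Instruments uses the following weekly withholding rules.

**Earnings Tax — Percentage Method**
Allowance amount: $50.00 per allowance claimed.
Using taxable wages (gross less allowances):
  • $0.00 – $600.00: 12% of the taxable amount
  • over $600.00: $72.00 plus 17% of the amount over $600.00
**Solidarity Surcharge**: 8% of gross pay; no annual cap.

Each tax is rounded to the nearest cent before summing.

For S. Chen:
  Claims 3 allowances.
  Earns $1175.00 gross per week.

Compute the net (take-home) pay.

Earnings Tax: taxable = $1175.00 − 3×$50.00 = $1025.00
  $72.00 + 17% × ($1025.00 − $600.00) = $72.00 + 17% × $425.00 = $144.25
Solidarity Surcharge: 8% × $1175.00 = $94.00
Total withheld: $144.25 + $94.00 = $238.25
Net pay: $1175.00 − $238.25 = $936.75

$936.75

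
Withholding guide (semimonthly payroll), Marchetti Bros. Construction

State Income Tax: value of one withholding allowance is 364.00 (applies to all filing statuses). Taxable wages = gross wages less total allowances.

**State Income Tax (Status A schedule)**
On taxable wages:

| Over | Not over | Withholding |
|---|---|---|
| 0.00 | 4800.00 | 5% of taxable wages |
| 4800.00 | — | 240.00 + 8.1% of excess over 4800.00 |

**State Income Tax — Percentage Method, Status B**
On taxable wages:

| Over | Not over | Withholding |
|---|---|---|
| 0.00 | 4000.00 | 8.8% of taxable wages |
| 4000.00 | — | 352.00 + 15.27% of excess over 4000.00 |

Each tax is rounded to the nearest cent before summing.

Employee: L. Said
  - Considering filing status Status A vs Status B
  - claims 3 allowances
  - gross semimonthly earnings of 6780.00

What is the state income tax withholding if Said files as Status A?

State Income Tax (Status A): taxable = 6780.00 − 3×364.00 = 5688.00
  240.00 + 8.1% × (5688.00 − 4800.00) = 240.00 + 8.1% × 888.00 = 311.93

311.93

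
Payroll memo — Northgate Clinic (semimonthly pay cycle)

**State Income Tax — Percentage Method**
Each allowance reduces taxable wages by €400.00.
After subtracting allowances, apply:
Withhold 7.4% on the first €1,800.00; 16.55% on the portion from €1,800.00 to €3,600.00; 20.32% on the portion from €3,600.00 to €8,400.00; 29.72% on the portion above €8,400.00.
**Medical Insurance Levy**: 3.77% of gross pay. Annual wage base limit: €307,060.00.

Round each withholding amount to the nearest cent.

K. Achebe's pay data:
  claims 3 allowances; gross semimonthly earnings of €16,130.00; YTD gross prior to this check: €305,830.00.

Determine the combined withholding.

€3,393.55

State Income Tax: taxable = €16,130.00 − 3×€400.00 = €14,930.00
  €1,406.46 + 29.72% × (€14,930.00 − €8,400.00) = €1,406.46 + 29.72% × €6,530.00 = €3,347.18
Medical Insurance Levy: cap €307,060.00 − YTD €305,830.00 = €1,230.00 subject; 3.77% × €1,230.00 = €46.37
Total: €3,347.18 + €46.37 = €3,393.55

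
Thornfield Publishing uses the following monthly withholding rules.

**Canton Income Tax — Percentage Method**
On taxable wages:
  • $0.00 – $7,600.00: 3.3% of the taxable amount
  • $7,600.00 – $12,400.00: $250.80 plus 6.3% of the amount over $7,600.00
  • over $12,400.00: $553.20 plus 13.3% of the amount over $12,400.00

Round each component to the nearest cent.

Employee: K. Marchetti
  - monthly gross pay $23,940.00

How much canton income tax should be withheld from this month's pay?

Canton Income Tax: taxable = $23,940.00
  $553.20 + 13.3% × ($23,940.00 − $12,400.00) = $553.20 + 13.3% × $11,540.00 = $2,088.02

$2,088.02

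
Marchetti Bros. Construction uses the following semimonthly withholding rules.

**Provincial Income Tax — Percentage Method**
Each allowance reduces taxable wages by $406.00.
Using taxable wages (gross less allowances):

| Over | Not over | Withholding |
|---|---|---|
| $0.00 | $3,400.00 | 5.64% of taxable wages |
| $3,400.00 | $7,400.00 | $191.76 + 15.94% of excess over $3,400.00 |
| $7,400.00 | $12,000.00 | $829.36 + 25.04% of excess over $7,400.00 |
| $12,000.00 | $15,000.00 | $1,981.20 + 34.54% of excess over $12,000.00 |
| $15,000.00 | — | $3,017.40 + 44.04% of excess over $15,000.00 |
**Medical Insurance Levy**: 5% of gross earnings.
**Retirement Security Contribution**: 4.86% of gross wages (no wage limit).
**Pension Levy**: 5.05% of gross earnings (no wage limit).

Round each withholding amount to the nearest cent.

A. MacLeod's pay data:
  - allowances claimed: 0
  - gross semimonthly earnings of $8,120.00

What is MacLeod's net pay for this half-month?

$5,899.66

Provincial Income Tax: taxable = $8,120.00
  $829.36 + 25.04% × ($8,120.00 − $7,400.00) = $829.36 + 25.04% × $720.00 = $1,009.65
Medical Insurance Levy: 5% × $8,120.00 = $406.00
Retirement Security Contribution: 4.86% × $8,120.00 = $394.63
Pension Levy: 5.05% × $8,120.00 = $410.06
Total withheld: $1,009.65 + $406.00 + $394.63 + $410.06 = $2,220.34
Net pay: $8,120.00 − $2,220.34 = $5,899.66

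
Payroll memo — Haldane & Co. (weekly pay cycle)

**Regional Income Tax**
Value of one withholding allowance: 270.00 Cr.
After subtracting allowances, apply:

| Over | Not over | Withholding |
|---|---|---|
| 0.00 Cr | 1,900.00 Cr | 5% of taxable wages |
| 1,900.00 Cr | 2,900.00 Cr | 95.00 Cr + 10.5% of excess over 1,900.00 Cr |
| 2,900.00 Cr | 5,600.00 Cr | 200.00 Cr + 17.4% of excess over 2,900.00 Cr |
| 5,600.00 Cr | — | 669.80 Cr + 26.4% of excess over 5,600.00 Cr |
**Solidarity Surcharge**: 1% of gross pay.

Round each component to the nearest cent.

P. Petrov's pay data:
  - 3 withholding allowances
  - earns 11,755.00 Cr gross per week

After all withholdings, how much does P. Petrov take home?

Regional Income Tax: taxable = 11,755.00 Cr − 3×270.00 Cr = 10,945.00 Cr
  669.80 Cr + 26.4% × (10,945.00 Cr − 5,600.00 Cr) = 669.80 Cr + 26.4% × 5,345.00 Cr = 2,080.88 Cr
Solidarity Surcharge: 1% × 11,755.00 Cr = 117.55 Cr
Total withheld: 2,080.88 Cr + 117.55 Cr = 2,198.43 Cr
Net pay: 11,755.00 Cr − 2,198.43 Cr = 9,556.57 Cr

9,556.57 Cr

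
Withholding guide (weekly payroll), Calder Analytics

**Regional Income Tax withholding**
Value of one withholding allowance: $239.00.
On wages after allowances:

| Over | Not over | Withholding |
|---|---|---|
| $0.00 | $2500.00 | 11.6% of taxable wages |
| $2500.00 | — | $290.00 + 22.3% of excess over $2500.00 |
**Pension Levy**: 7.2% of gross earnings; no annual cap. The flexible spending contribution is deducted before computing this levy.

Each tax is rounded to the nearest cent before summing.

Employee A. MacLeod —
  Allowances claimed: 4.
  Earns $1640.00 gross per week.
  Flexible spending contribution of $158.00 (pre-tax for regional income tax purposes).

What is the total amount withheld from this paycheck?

$167.72

Regional Income Tax: taxable = $1640.00 − $158.00 − 4×$239.00 = $526.00
  11.6% × $526.00 = $61.02
Pension Levy: 7.2% × $1482.00 = $106.70
Total: $61.02 + $106.70 = $167.72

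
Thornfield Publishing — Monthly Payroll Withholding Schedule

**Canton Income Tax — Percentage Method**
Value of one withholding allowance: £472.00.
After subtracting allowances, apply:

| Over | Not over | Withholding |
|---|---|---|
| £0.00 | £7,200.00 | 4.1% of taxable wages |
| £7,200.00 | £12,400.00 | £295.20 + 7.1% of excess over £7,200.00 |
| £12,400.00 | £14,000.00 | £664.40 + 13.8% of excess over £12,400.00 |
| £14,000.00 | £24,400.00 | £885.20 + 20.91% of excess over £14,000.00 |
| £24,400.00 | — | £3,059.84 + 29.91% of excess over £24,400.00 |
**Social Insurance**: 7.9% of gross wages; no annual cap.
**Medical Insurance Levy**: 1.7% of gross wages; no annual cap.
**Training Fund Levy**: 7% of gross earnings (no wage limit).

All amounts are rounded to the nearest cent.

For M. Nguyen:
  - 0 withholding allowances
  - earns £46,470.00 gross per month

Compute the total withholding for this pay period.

Canton Income Tax: taxable = £46,470.00
  £3,059.84 + 29.91% × (£46,470.00 − £24,400.00) = £3,059.84 + 29.91% × £22,070.00 = £9,660.98
Social Insurance: 7.9% × £46,470.00 = £3,671.13
Medical Insurance Levy: 1.7% × £46,470.00 = £789.99
Training Fund Levy: 7% × £46,470.00 = £3,252.90
Total: £9,660.98 + £3,671.13 + £789.99 + £3,252.90 = £17,375.00

£17,375.00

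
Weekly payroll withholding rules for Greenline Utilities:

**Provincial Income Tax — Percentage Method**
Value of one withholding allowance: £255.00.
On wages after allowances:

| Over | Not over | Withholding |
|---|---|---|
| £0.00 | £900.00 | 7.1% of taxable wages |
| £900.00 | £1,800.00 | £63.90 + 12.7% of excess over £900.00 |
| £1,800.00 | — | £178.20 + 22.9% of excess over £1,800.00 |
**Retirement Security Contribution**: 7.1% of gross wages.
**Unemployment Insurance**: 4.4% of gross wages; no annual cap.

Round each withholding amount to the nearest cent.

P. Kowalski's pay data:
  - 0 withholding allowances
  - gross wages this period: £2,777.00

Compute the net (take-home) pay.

£2,055.71

Provincial Income Tax: taxable = £2,777.00
  £178.20 + 22.9% × (£2,777.00 − £1,800.00) = £178.20 + 22.9% × £977.00 = £401.93
Retirement Security Contribution: 7.1% × £2,777.00 = £197.17
Unemployment Insurance: 4.4% × £2,777.00 = £122.19
Total withheld: £401.93 + £197.17 + £122.19 = £721.29
Net pay: £2,777.00 − £721.29 = £2,055.71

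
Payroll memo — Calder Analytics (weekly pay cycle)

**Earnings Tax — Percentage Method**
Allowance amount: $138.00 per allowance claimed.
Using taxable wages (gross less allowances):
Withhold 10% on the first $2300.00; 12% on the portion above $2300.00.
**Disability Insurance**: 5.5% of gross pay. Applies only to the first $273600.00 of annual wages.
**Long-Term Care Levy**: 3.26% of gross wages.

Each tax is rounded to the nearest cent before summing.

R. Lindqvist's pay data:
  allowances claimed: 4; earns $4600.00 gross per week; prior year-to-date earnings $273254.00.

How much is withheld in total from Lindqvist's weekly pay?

$608.75

Earnings Tax: taxable = $4600.00 − 4×$138.00 = $4048.00
  $230.00 + 12% × ($4048.00 − $2300.00) = $230.00 + 12% × $1748.00 = $439.76
Disability Insurance: cap $273600.00 − YTD $273254.00 = $346.00 subject; 5.5% × $346.00 = $19.03
Long-Term Care Levy: 3.26% × $4600.00 = $149.96
Total: $439.76 + $19.03 + $149.96 = $608.75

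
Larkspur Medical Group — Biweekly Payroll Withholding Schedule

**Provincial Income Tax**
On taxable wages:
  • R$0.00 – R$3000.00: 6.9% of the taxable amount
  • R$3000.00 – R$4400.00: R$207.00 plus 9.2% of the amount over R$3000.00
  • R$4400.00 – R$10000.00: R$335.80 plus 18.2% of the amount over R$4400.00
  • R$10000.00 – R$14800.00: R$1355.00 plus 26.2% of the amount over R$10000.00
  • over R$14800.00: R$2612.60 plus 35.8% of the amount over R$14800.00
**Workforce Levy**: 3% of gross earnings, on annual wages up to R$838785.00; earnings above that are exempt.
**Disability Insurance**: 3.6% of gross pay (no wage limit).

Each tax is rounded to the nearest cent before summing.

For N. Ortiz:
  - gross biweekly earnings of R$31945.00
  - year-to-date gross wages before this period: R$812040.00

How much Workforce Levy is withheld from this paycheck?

R$802.35

Workforce Levy: cap R$838785.00 − YTD R$812040.00 = R$26745.00 subject; 3% × R$26745.00 = R$802.35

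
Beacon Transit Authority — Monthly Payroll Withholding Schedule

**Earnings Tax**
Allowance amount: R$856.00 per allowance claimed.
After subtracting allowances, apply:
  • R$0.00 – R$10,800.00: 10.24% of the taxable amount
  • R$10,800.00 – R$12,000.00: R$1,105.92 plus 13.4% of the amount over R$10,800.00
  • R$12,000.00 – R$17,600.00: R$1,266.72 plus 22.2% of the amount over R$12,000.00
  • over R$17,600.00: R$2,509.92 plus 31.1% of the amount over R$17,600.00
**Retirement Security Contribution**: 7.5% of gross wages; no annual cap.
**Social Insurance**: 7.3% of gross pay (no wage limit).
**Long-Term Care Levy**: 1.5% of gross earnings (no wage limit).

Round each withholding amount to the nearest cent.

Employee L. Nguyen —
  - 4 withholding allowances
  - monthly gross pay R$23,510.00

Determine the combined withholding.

Earnings Tax: taxable = R$23,510.00 − 4×R$856.00 = R$20,086.00
  R$2,509.92 + 31.1% × (R$20,086.00 − R$17,600.00) = R$2,509.92 + 31.1% × R$2,486.00 = R$3,283.07
Retirement Security Contribution: 7.5% × R$23,510.00 = R$1,763.25
Social Insurance: 7.3% × R$23,510.00 = R$1,716.23
Long-Term Care Levy: 1.5% × R$23,510.00 = R$352.65
Total: R$3,283.07 + R$1,763.25 + R$1,716.23 + R$352.65 = R$7,115.20

R$7,115.20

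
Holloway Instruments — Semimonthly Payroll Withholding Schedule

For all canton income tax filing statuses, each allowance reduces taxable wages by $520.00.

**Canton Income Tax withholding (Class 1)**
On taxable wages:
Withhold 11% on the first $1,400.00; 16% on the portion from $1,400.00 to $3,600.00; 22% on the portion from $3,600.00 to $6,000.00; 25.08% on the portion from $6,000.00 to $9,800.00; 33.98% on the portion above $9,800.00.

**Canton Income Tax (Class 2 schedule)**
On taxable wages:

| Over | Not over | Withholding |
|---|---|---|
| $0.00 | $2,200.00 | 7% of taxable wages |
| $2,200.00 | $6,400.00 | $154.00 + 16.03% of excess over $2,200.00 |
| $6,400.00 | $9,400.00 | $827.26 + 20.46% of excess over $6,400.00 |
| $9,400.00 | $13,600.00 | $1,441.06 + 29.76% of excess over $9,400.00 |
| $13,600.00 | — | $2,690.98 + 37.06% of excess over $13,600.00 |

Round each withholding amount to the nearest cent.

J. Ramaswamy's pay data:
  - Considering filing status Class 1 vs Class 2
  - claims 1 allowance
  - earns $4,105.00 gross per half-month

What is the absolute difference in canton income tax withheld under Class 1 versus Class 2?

Canton Income Tax (Class 1): taxable = $4,105.00 − 1×$520.00 = $3,585.00
  $154.00 + 16% × ($3,585.00 − $1,400.00) = $154.00 + 16% × $2,185.00 = $503.60
Canton Income Tax (Class 2): taxable = $4,105.00 − 1×$520.00 = $3,585.00
  $154.00 + 16.03% × ($3,585.00 − $2,200.00) = $154.00 + 16.03% × $1,385.00 = $376.02
Difference: |$503.60 − $376.02| = $127.58 (higher under Class 1)

$127.58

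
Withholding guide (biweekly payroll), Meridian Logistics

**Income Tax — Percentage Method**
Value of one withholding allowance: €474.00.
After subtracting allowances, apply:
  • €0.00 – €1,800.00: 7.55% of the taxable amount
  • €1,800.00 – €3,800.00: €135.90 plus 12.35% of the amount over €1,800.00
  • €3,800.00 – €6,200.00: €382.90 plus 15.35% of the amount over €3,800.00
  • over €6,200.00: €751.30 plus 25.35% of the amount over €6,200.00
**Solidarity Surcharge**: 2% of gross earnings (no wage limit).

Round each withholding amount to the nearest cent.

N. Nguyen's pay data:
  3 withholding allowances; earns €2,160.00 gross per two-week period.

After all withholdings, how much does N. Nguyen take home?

Income Tax: taxable = €2,160.00 − 3×€474.00 = €738.00
  7.55% × €738.00 = €55.72
Solidarity Surcharge: 2% × €2,160.00 = €43.20
Total withheld: €55.72 + €43.20 = €98.92
Net pay: €2,160.00 − €98.92 = €2,061.08

€2,061.08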